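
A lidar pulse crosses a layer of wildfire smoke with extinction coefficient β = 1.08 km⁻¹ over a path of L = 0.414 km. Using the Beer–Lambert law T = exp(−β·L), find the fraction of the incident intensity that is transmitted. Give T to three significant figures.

τ = β·L = 1.08 × 0.414 = 0.4471.
T = exp(−0.4471) = 0.6395.

0.639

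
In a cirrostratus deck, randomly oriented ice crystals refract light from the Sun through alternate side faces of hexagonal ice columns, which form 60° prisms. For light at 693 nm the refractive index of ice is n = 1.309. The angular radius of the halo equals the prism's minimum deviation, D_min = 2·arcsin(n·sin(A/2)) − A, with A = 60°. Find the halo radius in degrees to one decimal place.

n·sin(A/2) = 1.309 × sin 30° = 1.309 × 0.5000 = 0.6545.
D_min = 2·arcsin(0.6545) − 60° = 2 × 40.882° − 60° = 21.763°.

21.8°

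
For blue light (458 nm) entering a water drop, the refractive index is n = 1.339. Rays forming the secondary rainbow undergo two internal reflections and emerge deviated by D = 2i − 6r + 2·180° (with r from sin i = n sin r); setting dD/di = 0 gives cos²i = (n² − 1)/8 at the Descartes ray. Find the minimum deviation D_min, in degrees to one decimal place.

cos²i = (1.79292 − 1)/8 = 0.09912; i = arccos(0.31483) = 71.650°.
sin r = sin 71.650°/1.339 = 0.70885; r = 45.141°.
D_min = 2·71.650° − 6·45.141° + 360° = 232.451°.

232.5°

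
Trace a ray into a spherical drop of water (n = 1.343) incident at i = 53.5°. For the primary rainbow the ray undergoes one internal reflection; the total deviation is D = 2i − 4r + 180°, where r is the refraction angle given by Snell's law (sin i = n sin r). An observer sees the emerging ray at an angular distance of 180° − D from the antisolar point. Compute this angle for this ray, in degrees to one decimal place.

sin r = sin 53.5° / 1.343 = 0.8039/1.343 = 0.5986; r = 36.77°.
D = 2·53.5° − 4·36.77° + 180° = 107.00° − 147.07° + 180° = 139.93°.
Angle from antisolar point = 180° − D = 40.07°.

40.1°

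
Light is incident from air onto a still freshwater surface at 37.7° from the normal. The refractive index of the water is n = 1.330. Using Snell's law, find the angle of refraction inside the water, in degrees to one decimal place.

27.4°

Snell: sin θ_r = sin θ_i / n = sin 37.7° / 1.330 = 0.6115 / 1.330 = 0.4598.
θ_r = arcsin(0.4598) = 27.37°.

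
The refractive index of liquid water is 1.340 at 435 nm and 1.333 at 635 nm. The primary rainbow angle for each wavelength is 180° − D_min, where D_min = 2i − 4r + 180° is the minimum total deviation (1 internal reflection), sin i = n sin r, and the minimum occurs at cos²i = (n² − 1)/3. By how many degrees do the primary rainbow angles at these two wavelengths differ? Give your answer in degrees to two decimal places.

1.01°

At 435 nm (n = 1.340): cos²i = 0.26520 → i = 59.004°, r = 39.770°, D_min = 138.929°, rainbow angle = 41.071°.
At 635 nm (n = 1.333): cos²i = 0.25896 → i = 59.410°, r = 40.225°, D_min = 137.922°, rainbow angle = 42.078°.
Angular width = |41.071° − 42.078°| = 1.007°.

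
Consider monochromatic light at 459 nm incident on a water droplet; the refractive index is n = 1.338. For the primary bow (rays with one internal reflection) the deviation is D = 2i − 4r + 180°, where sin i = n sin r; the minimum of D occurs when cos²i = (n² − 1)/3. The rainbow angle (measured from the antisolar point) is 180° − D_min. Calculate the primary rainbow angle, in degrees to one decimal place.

41.4°

cos²i = (1.79024 − 1)/3 = 0.26341; i = arccos(0.51324) = 59.120°.
sin r = sin 59.120°/1.338 = 0.64144; r = 39.899°.
D_min = 2·59.120° − 4·39.899° + 180° = 138.643°.
Rainbow angle = 180° − D_min = 41.357°.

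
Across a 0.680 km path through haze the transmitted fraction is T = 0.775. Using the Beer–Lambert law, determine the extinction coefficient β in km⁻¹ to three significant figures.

Beer–Lambert: T = exp(−βL) ⇒ β = −ln(T)/L = −ln(0.775)/0.680 = 0.2549/0.680 = 0.3748 km⁻¹.

0.375 km⁻¹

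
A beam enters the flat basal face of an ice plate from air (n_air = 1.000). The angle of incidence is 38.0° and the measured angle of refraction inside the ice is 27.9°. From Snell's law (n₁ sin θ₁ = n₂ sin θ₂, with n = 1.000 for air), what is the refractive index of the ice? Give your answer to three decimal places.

n = sin θ_i / sin θ_r = sin 38.0° / sin 27.9° = 0.6157 / 0.4679 = 1.3157.

1.316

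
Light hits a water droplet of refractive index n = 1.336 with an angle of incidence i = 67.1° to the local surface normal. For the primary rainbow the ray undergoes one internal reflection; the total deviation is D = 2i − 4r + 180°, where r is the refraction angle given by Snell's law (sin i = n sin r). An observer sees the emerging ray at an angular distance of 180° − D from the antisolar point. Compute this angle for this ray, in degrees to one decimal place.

sin r = sin 67.1° / 1.336 = 0.9212/1.336 = 0.6895; r = 43.59°.
D = 2·67.1° − 4·43.59° + 180° = 134.20° − 174.37° + 180° = 139.83°.
Angle from antisolar point = 180° − D = 40.17°.

40.2°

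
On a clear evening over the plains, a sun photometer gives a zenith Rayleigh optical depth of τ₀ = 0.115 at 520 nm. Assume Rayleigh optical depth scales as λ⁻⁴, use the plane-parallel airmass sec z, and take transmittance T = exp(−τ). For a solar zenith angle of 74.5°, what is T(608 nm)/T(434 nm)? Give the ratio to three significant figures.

1.93

Airmass: sec 74.5° = 3.7420.
τ(608 nm) = 0.115 × (520/608)⁴ × 3.7420 = 0.115 × 0.5351 × 3.7420 = 0.2302.
τ(434 nm) = 0.115 × (520/434)⁴ × 3.7420 = 0.115 × 2.0609 × 3.7420 = 0.8869.
T(608)/T(434) = exp(τ_B − τ_A) = exp(0.6566) = 1.9282.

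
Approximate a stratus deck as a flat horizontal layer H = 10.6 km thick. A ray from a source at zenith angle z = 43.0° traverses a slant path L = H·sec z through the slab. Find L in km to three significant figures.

14.5 km

sec z = 1/cos 43.0° = 1.3673.
L = 10.6 × 1.3673 = 14.494 km.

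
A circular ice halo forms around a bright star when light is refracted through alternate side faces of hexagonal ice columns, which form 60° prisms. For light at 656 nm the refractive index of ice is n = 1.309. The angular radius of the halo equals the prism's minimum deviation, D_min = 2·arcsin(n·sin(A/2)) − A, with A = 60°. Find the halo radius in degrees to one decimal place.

21.8°

n·sin(A/2) = 1.309 × sin 30° = 1.309 × 0.5000 = 0.6545.
D_min = 2·arcsin(0.6545) − 60° = 2 × 40.882° − 60° = 21.763°.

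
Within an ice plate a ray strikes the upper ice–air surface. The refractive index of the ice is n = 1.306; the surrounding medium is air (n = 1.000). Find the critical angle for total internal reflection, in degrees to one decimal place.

50.0°

sin θ_c = n_air / n = 1.000 / 1.306 = 0.7657.
θ_c = arcsin(0.7657) = 49.97°.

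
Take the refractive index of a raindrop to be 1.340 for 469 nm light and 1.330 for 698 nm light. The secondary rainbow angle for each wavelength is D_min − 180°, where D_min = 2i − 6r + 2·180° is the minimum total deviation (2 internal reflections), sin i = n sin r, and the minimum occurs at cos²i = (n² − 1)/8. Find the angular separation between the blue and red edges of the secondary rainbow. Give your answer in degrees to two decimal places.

2.61°

At 469 nm (n = 1.340): cos²i = 0.09945 → i = 71.618°, r = 45.088°, D_min = 232.709°, rainbow angle = 52.709°.
At 698 nm (n = 1.330): cos²i = 0.09611 → i = 71.940°, r = 45.630°, D_min = 230.101°, rainbow angle = 50.101°.
Angular width = |52.709° − 50.101°| = 2.608°.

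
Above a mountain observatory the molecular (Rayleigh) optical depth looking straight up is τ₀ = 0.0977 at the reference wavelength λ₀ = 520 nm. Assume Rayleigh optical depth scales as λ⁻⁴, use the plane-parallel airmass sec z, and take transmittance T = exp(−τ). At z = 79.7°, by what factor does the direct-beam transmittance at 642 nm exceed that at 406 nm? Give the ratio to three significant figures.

Airmass: sec 79.7° = 5.5928.
τ(642 nm) = 0.0977 × (520/642)⁴ × 5.5928 = 0.0977 × 0.4304 × 5.5928 = 0.2352.
τ(406 nm) = 0.0977 × (520/406)⁴ × 5.5928 = 0.0977 × 2.6910 × 5.5928 = 1.4704.
T(642)/T(406) = exp(τ_B − τ_A) = exp(1.2352) = 3.4391.

3.44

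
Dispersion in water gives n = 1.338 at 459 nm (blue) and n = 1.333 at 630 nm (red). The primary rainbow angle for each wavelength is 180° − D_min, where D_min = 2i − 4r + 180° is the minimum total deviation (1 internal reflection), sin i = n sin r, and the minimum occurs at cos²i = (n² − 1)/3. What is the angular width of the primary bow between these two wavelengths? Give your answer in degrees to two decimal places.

At 459 nm (n = 1.338): cos²i = 0.26341 → i = 59.120°, r = 39.899°, D_min = 138.643°, rainbow angle = 41.357°.
At 630 nm (n = 1.333): cos²i = 0.25896 → i = 59.410°, r = 40.225°, D_min = 137.922°, rainbow angle = 42.078°.
Angular width = |41.357° − 42.078°| = 0.722°.

0.72°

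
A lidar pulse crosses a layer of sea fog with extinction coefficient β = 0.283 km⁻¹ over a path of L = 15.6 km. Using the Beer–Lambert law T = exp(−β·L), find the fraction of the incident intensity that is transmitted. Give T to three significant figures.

τ = β·L = 0.283 × 15.6 = 4.4148.
T = exp(−4.4148) = 0.0121.

0.0121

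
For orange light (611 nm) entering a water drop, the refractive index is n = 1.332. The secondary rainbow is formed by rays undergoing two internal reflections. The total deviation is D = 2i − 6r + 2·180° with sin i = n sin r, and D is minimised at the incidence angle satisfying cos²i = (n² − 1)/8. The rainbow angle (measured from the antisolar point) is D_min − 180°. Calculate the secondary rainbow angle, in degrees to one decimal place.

cos²i = (1.77422 − 1)/8 = 0.09678; i = arccos(0.31109) = 71.875°.
sin r = sin 71.875°/1.332 = 0.71350; r = 45.520°.
D_min = 2·71.875° − 6·45.520° + 360° = 230.628°.
Rainbow angle = D_min − 180° = 50.628°.

50.6°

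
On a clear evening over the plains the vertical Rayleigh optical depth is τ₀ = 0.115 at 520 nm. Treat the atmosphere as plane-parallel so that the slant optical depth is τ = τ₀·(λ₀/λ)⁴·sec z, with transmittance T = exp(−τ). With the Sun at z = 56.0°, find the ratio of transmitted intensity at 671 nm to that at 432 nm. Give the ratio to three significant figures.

1.43

Airmass: sec 56.0° = 1.7883.
τ(671 nm) = 0.115 × (520/671)⁴ × 1.7883 = 0.115 × 0.3607 × 1.7883 = 0.0742.
τ(432 nm) = 0.115 × (520/432)⁴ × 1.7883 = 0.115 × 2.0993 × 1.7883 = 0.4317.
T(671)/T(432) = exp(τ_B − τ_A) = exp(0.3576) = 1.4298.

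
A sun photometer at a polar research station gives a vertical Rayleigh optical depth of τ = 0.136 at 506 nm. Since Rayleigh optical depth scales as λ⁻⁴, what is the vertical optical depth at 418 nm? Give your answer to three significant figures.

0.292

τ(418 nm) = τ(506 nm) × (506/418)⁴ = 0.136 × (1.2105)⁴ = 0.136 × 2.1473 = 0.2920.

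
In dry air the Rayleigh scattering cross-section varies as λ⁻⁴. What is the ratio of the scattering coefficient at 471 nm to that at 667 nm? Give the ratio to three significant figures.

4.02

Rayleigh scattering ∝ λ⁻⁴, so the ratio of coefficients is the inverse fourth power of the wavelength ratio.
σ(471)/σ(667) = (667/471)⁴ = (1.4161)⁴ = 4.022.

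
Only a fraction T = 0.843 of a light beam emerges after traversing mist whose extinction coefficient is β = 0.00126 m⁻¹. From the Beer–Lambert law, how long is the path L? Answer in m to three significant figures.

Beer–Lambert: T = exp(−βL) ⇒ L = −ln(T)/β = −ln(0.843)/0.00126 = 0.1708/0.00126 = 135.5 m.

136 m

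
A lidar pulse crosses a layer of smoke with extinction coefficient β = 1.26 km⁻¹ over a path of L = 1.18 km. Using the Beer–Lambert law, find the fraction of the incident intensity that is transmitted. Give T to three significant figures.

0.226

τ = β·L = 1.26 × 1.18 = 1.4868.
T = exp(−1.4868) = 0.2261.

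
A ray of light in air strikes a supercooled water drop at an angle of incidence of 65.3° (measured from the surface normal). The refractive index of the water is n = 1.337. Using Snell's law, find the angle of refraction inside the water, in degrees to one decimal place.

Snell: sin θ_r = sin θ_i / n = sin 65.3° / 1.337 = 0.9085 / 1.337 = 0.6795.
θ_r = arcsin(0.6795) = 42.81°.

42.8°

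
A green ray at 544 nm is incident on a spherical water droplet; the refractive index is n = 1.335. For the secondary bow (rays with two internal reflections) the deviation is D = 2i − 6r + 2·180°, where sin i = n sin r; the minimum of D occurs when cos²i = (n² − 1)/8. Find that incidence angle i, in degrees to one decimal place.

cos²i = (1.335² − 1)/8 = (1.78222 − 1)/8 = 0.09778.
cos i = 0.31269, so i = 71.778°.

71.8°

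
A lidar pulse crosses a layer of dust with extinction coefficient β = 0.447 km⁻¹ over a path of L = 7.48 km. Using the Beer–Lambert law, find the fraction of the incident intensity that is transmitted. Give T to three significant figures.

0.0353

τ = β·L = 0.447 × 7.48 = 3.3436.
T = exp(−3.3436) = 0.0353.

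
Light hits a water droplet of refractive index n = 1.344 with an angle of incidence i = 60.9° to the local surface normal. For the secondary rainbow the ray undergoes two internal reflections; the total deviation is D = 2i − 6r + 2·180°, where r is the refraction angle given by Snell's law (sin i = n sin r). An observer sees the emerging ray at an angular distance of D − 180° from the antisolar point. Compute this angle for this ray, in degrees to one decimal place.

sin r = sin 60.9° / 1.344 = 0.8738/1.344 = 0.6501; r = 40.55°.
D = 2·60.9° − 6·40.55° + 2·180° = 121.80° − 243.31° + 360° = 238.49°.
Angle from antisolar point = D − 180° = 58.49°.

58.5°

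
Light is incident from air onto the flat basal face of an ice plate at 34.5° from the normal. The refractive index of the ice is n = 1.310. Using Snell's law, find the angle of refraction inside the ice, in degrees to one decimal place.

25.6°

Snell: sin θ_r = sin θ_i / n = sin 34.5° / 1.310 = 0.5664 / 1.310 = 0.4324.
θ_r = arcsin(0.4324) = 25.62°.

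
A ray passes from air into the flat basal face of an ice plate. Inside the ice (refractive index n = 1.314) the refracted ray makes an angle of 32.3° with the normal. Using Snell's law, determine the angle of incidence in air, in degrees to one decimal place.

Snell: sin θ_i = n · sin θ_r = 1.314 × sin 32.3° = 1.314 × 0.5344 = 0.7021.
θ_i = arcsin(0.7021) = 44.60°.

44.6°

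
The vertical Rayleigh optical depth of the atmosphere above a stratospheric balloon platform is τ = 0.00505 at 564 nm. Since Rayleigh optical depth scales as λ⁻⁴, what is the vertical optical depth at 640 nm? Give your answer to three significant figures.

0.00305

τ(640 nm) = τ(564 nm) × (564/640)⁴ = 0.00505 × (0.8812)⁴ = 0.00505 × 0.6031 = 0.0030.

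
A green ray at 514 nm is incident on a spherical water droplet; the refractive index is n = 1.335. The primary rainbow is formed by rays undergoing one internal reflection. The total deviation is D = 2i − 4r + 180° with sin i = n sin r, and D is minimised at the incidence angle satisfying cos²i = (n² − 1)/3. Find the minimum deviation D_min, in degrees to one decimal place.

138.2°

cos²i = (1.78222 − 1)/3 = 0.26074; i = arccos(0.51063) = 59.294°.
sin r = sin 59.294°/1.335 = 0.64405; r = 40.094°.
D_min = 2·59.294° − 4·40.094° + 180° = 138.212°.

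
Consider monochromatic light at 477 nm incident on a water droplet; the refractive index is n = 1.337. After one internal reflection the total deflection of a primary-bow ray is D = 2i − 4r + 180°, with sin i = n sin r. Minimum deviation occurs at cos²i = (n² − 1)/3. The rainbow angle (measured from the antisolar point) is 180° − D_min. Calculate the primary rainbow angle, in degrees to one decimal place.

cos²i = (1.78757 − 1)/3 = 0.26252; i = arccos(0.51237) = 59.178°.
sin r = sin 59.178°/1.337 = 0.64231; r = 39.964°.
D_min = 2·59.178° − 4·39.964° + 180° = 138.500°.
Rainbow angle = 180° − D_min = 41.500°.

41.5°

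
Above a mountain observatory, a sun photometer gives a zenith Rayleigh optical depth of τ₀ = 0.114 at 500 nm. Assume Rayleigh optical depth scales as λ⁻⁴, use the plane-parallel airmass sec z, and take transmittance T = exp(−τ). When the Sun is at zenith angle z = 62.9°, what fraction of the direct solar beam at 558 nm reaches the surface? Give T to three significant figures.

sec 62.9° = 2.1952.
τ = 0.114 × (500/558)⁴ × 2.1952 = 0.114 × 0.6447 × 2.1952 = 0.1613.
T = exp(−0.1613) = 0.8510.

0.851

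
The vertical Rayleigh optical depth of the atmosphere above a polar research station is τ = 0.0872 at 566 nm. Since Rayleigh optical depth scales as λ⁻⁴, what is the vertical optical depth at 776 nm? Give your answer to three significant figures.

τ(776 nm) = τ(566 nm) × (566/776)⁴ = 0.0872 × (0.7294)⁴ = 0.0872 × 0.2830 = 0.0247.

0.0247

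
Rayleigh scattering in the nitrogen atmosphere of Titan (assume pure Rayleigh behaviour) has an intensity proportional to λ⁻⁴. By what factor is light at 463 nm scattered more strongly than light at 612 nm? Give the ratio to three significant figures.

Rayleigh scattering ∝ λ⁻⁴, so the ratio of coefficients is the inverse fourth power of the wavelength ratio.
σ(463)/σ(612) = (612/463)⁴ = (1.3218)⁴ = 3.053.

3.05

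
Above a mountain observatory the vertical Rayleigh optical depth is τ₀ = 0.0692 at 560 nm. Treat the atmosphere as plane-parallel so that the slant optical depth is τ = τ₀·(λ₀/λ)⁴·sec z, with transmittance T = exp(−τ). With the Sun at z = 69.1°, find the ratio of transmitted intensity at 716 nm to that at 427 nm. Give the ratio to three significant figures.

Airmass: sec 69.1° = 2.8032.
τ(716 nm) = 0.0692 × (560/716)⁴ × 2.8032 = 0.0692 × 0.3742 × 2.8032 = 0.0726.
τ(427 nm) = 0.0692 × (560/427)⁴ × 2.8032 = 0.0692 × 2.9583 × 2.8032 = 0.5738.
T(716)/T(427) = exp(τ_B − τ_A) = exp(0.5013) = 1.6508.

1.65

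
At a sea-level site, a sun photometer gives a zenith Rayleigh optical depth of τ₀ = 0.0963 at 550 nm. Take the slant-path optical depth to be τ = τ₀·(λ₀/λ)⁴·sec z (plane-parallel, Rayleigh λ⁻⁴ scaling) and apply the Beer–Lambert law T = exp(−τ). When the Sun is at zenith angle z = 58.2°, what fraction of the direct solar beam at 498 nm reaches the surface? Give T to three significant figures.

0.762

sec 58.2° = 1.8977.
τ = 0.0963 × (550/498)⁴ × 1.8977 = 0.0963 × 1.4878 × 1.8977 = 0.2719.
T = exp(−0.2719) = 0.7619.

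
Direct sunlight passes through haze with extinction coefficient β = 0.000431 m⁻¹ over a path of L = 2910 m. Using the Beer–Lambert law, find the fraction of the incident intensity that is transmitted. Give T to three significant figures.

0.285

τ = β·L = 0.000431 × 2910 = 1.2542.
T = exp(−1.2542) = 0.2853.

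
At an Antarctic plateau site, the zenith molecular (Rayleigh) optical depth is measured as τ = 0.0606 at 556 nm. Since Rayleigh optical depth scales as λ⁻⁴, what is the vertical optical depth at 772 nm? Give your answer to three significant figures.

τ(772 nm) = τ(556 nm) × (556/772)⁴ = 0.0606 × (0.7202)⁴ = 0.0606 × 0.2690 = 0.0163.

0.0163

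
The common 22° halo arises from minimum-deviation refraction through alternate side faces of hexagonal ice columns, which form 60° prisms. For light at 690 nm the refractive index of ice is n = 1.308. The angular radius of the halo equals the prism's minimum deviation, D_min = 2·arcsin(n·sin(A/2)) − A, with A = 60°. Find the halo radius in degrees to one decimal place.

n·sin(A/2) = 1.308 × sin 30° = 1.308 × 0.5000 = 0.6540.
D_min = 2·arcsin(0.6540) − 60° = 2 × 40.844° − 60° = 21.688°.

21.7°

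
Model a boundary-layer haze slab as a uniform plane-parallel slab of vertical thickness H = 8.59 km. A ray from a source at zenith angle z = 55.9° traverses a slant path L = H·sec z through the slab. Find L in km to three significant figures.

sec z = 1/cos 55.9° = 1.7837.
L = 8.59 × 1.7837 = 15.322 km.

15.3 km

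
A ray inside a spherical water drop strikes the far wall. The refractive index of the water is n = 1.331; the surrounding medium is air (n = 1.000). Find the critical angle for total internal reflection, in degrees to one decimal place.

48.7°

sin θ_c = n_air / n = 1.000 / 1.331 = 0.7513.
θ_c = arcsin(0.7513) = 48.70°.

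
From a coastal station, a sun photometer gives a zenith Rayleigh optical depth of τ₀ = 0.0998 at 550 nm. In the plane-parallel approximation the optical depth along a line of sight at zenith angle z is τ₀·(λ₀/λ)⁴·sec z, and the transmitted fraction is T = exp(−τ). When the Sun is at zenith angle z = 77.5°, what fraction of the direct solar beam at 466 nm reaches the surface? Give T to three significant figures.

sec 77.5° = 4.6202.
τ = 0.0998 × (550/466)⁴ × 4.6202 = 0.0998 × 1.9405 × 4.6202 = 0.8947.
T = exp(−0.8947) = 0.4087.

0.409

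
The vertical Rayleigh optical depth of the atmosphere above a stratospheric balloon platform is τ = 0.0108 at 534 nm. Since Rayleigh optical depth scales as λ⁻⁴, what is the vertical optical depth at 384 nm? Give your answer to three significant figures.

τ(384 nm) = τ(534 nm) × (534/384)⁴ = 0.0108 × (1.3906)⁴ = 0.0108 × 3.7397 = 0.0404.

0.0404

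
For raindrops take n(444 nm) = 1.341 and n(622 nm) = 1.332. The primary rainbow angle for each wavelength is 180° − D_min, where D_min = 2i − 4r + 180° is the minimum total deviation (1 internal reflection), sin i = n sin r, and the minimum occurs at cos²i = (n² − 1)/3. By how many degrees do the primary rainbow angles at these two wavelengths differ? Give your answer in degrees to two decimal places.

1.29°

At 444 nm (n = 1.341): cos²i = 0.26609 → i = 58.946°, r = 39.705°, D_min = 139.071°, rainbow angle = 40.929°.
At 622 nm (n = 1.332): cos²i = 0.25807 → i = 59.469°, r = 40.290°, D_min = 137.776°, rainbow angle = 42.224°.
Angular width = |40.929° − 42.224°| = 1.295°.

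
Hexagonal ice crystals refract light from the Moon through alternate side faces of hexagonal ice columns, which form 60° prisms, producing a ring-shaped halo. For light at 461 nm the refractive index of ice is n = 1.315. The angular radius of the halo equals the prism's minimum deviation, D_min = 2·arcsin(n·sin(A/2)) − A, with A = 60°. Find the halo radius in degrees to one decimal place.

22.2°

n·sin(A/2) = 1.315 × sin 30° = 1.315 × 0.5000 = 0.6575.
D_min = 2·arcsin(0.6575) − 60° = 2 × 41.109° − 60° = 22.219°.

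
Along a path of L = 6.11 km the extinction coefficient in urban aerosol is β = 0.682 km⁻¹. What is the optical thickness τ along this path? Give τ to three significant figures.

4.17

τ = β·L = 0.682 × 6.11 = 4.1670.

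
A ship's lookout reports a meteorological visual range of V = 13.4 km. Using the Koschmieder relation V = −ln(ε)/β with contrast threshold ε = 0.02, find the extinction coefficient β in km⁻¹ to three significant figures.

0.292 km⁻¹

β = −ln(0.02) / V = 3.912 / 13.4 = 0.2919 km⁻¹.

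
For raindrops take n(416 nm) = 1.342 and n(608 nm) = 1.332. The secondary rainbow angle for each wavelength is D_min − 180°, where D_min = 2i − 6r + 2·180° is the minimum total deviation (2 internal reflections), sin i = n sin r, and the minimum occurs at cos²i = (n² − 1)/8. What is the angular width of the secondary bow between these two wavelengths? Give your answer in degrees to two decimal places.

2.59°

At 416 nm (n = 1.342): cos²i = 0.10012 → i = 71.554°, r = 44.981°, D_min = 233.222°, rainbow angle = 53.222°.
At 608 nm (n = 1.332): cos²i = 0.09678 → i = 71.875°, r = 45.520°, D_min = 230.628°, rainbow angle = 50.628°.
Angular width = |53.222° − 50.628°| = 2.594°.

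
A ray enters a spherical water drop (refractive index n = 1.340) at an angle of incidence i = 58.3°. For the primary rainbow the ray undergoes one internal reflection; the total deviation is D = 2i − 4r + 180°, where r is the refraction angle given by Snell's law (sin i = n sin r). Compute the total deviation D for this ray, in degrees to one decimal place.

138.9°

sin r = sin 58.3° / 1.340 = 0.8508/1.340 = 0.6349; r = 39.42°.
D = 2·58.3° − 4·39.42° + 180° = 116.60° − 157.66° + 180° = 138.94°.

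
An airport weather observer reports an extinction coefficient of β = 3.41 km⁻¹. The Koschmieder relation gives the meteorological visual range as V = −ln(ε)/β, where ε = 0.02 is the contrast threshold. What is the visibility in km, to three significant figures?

1.15 km

V = −ln(0.02) / 3.41 = 3.912 / 3.41 = 1.1472 km.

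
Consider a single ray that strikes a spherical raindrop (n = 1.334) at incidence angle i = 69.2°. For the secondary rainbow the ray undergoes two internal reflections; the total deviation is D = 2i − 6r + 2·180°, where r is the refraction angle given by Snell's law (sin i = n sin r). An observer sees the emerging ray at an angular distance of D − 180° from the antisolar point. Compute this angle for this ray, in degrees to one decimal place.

sin r = sin 69.2° / 1.334 = 0.9348/1.334 = 0.7008; r = 44.49°.
D = 2·69.2° − 6·44.49° + 2·180° = 138.40° − 266.93° + 360° = 231.47°.
Angle from antisolar point = D − 180° = 51.47°.

51.5°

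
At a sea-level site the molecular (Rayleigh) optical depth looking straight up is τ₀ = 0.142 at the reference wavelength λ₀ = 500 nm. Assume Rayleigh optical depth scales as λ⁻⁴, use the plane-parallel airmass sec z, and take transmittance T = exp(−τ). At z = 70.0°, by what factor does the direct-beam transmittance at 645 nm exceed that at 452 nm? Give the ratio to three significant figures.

Airmass: sec 70.0° = 2.9238.
τ(645 nm) = 0.142 × (500/645)⁴ × 2.9238 = 0.142 × 0.3611 × 2.9238 = 0.1499.
τ(452 nm) = 0.142 × (500/452)⁴ × 2.9238 = 0.142 × 1.4974 × 2.9238 = 0.6217.
T(645)/T(452) = exp(τ_B − τ_A) = exp(0.4717) = 1.6028.

1.60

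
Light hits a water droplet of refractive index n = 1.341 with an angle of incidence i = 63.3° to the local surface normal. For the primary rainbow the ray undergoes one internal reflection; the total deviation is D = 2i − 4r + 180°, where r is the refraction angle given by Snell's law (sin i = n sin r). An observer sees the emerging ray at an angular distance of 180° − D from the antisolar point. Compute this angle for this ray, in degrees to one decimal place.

sin r = sin 63.3° / 1.341 = 0.8934/1.341 = 0.6662; r = 41.77°.
D = 2·63.3° − 4·41.77° + 180° = 126.60° − 167.10° + 180° = 139.50°.
Angle from antisolar point = 180° − D = 40.50°.

40.5°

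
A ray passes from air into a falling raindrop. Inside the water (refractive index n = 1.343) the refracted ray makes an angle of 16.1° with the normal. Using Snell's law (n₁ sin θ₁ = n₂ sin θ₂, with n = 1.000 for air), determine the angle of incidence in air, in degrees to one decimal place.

21.9°

Snell: sin θ_i = n · sin θ_r = 1.343 × sin 16.1° = 1.343 × 0.2773 = 0.3724.
θ_i = arcsin(0.3724) = 21.87°.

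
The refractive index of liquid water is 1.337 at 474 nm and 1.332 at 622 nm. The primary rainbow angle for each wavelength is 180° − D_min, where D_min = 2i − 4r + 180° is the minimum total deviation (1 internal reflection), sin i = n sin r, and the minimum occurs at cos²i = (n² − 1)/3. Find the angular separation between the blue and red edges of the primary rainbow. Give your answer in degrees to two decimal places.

0.72°

At 474 nm (n = 1.337): cos²i = 0.26252 → i = 59.178°, r = 39.964°, D_min = 138.500°, rainbow angle = 41.500°.
At 622 nm (n = 1.332): cos²i = 0.25807 → i = 59.469°, r = 40.290°, D_min = 137.776°, rainbow angle = 42.224°.
Angular width = |41.500° − 42.224°| = 0.724°.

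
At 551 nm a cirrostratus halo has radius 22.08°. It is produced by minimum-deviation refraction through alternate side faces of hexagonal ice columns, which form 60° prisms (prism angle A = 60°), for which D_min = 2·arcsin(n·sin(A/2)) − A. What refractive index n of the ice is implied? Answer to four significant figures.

1.313

Rearranging: n = sin((D_min + A)/2) / sin(A/2).
(D_min + A)/2 = (22.08° + 60°)/2 = 41.040°.
n = sin 41.040° / sin 30° = 0.6566 / 0.5000 = 1.3132.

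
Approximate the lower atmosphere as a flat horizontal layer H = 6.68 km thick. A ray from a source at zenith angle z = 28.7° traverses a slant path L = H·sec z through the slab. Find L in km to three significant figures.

7.62 km

sec z = 1/cos 28.7° = 1.1401.
L = 6.68 × 1.1401 = 7.616 km.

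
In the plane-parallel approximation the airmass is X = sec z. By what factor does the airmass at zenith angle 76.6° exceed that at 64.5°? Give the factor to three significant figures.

1.86

X(76.6°)/X(64.5°) = sec 76.6° / sec 64.5° = cos 64.5° / cos 76.6° = 0.4305/0.2317 = 1.8577.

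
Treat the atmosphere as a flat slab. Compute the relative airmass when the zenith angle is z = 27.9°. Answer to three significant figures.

X = sec z = 1/cos 27.9° = 1/0.8838 = 1.1315.

1.13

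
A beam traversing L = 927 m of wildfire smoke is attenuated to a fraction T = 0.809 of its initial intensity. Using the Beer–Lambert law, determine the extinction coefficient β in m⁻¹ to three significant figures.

Beer–Lambert: T = exp(−βL) ⇒ β = −ln(T)/L = −ln(0.809)/927 = 0.2120/927 = 0.0002286 m⁻¹.

0.000229 m⁻¹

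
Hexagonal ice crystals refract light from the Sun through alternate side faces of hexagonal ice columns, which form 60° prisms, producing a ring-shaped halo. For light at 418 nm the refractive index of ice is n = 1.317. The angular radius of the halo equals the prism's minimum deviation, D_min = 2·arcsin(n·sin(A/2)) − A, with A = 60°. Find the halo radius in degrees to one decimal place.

22.4°

n·sin(A/2) = 1.317 × sin 30° = 1.317 × 0.5000 = 0.6585.
D_min = 2·arcsin(0.6585) − 60° = 2 × 41.186° − 60° = 22.371°.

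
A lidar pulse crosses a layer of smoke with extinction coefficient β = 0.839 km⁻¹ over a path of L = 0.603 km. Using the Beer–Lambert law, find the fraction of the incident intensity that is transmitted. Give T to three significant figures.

τ = β·L = 0.839 × 0.603 = 0.5059.
T = exp(−0.5059) = 0.6030.

0.603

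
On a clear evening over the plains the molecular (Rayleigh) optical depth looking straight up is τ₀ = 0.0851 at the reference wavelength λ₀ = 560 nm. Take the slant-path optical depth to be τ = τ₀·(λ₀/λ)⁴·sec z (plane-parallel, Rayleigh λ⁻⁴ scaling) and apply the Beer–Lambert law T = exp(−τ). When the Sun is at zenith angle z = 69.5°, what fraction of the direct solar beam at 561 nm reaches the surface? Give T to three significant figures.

sec 69.5° = 2.8555.
τ = 0.0851 × (560/561)⁴ × 2.8555 = 0.0851 × 0.9929 × 2.8555 = 0.2413.
T = exp(−0.2413) = 0.7856.

0.786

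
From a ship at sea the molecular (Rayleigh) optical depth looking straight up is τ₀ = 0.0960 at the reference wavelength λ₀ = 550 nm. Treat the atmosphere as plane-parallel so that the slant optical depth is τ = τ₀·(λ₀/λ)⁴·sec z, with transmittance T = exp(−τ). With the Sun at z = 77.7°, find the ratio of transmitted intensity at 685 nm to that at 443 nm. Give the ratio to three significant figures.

2.42

Airmass: sec 77.7° = 4.6942.
τ(685 nm) = 0.0960 × (550/685)⁴ × 4.6942 = 0.0960 × 0.4156 × 4.6942 = 0.1873.
τ(443 nm) = 0.0960 × (550/443)⁴ × 4.6942 = 0.0960 × 2.3759 × 4.6942 = 1.0707.
T(685)/T(443) = exp(τ_B − τ_A) = exp(0.8834) = 2.4191.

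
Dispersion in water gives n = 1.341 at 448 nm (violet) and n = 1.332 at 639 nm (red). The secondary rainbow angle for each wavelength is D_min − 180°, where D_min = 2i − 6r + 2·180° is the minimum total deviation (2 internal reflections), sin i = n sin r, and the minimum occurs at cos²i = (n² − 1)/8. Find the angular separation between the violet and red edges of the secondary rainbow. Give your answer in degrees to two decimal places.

2.34°

At 448 nm (n = 1.341): cos²i = 0.09979 → i = 71.586°, r = 45.034°, D_min = 232.966°, rainbow angle = 52.966°.
At 639 nm (n = 1.332): cos²i = 0.09678 → i = 71.875°, r = 45.520°, D_min = 230.628°, rainbow angle = 50.628°.
Angular width = |52.966° − 50.628°| = 2.337°.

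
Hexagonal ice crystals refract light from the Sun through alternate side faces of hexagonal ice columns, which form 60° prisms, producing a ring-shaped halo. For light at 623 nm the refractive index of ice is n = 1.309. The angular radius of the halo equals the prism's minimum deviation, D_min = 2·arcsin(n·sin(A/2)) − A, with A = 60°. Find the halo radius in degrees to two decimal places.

n·sin(A/2) = 1.309 × sin 30° = 1.309 × 0.5000 = 0.6545.
D_min = 2·arcsin(0.6545) − 60° = 2 × 40.882° − 60° = 21.763°.

21.76°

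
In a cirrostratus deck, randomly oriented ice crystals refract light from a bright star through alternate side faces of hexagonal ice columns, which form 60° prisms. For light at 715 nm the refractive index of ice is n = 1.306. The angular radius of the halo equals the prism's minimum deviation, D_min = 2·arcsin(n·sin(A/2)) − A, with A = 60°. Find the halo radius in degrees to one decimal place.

n·sin(A/2) = 1.306 × sin 30° = 1.306 × 0.5000 = 0.6530.
D_min = 2·arcsin(0.6530) − 60° = 2 × 40.768° − 60° = 21.536°.

21.5°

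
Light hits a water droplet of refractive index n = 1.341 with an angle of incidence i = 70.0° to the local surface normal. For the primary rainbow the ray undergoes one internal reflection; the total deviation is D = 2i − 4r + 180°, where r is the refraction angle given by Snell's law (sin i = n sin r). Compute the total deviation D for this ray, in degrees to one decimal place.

sin r = sin 70.0° / 1.341 = 0.9397/1.341 = 0.7007; r = 44.49°.
D = 2·70.0° − 4·44.49° + 180° = 140.00° − 177.95° + 180° = 142.05°.

142.1°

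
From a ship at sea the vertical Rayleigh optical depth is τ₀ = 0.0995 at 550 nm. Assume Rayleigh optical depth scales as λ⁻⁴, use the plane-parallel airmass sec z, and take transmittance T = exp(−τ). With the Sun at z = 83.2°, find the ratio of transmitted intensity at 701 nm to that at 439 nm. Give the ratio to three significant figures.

Airmass: sec 83.2° = 8.4457.
τ(701 nm) = 0.0995 × (550/701)⁴ × 8.4457 = 0.0995 × 0.3789 × 8.4457 = 0.3184.
τ(439 nm) = 0.0995 × (550/439)⁴ × 8.4457 = 0.0995 × 2.4637 × 8.4457 = 2.0704.
T(701)/T(439) = exp(τ_B − τ_A) = exp(1.7519) = 5.7657.

5.77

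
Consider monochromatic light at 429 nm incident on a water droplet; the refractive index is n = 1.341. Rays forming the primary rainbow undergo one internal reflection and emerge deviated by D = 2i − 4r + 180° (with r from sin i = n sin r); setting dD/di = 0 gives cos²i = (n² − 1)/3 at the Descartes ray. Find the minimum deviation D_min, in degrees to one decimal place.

139.1°

cos²i = (1.79828 − 1)/3 = 0.26609; i = arccos(0.51584) = 58.946°.
sin r = sin 58.946°/1.341 = 0.63884; r = 39.705°.
D_min = 2·58.946° − 4·39.705° + 180° = 139.071°.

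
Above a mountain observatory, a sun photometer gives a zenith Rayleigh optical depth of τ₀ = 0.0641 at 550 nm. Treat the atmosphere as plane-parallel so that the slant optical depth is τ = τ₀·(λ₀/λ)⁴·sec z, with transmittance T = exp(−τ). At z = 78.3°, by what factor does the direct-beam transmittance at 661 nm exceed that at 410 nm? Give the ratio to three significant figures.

Airmass: sec 78.3° = 4.9313.
τ(661 nm) = 0.0641 × (550/661)⁴ × 4.9313 = 0.0641 × 0.4793 × 4.9313 = 0.1515.
τ(410 nm) = 0.0641 × (550/410)⁴ × 4.9313 = 0.0641 × 3.2383 × 4.9313 = 1.0236.
T(661)/T(410) = exp(τ_B − τ_A) = exp(0.8721) = 2.3919.

2.39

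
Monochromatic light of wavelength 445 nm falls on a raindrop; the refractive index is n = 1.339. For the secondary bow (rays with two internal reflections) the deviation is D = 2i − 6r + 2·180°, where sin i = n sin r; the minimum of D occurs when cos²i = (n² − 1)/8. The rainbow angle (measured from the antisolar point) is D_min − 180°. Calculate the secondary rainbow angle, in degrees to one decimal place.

cos²i = (1.79292 − 1)/8 = 0.09912; i = arccos(0.31483) = 71.650°.
sin r = sin 71.650°/1.339 = 0.70885; r = 45.141°.
D_min = 2·71.650° − 6·45.141° + 360° = 232.451°.
Rainbow angle = D_min − 180° = 52.451°.

52.5°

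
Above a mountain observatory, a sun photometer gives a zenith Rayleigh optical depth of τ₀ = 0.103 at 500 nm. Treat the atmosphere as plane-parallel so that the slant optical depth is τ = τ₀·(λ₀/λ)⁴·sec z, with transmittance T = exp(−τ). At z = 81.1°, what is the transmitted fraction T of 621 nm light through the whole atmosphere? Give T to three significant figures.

sec 81.1° = 6.4637.
τ = 0.103 × (500/621)⁴ × 6.4637 = 0.103 × 0.4203 × 6.4637 = 0.2798.
T = exp(−0.2798) = 0.7559.

0.756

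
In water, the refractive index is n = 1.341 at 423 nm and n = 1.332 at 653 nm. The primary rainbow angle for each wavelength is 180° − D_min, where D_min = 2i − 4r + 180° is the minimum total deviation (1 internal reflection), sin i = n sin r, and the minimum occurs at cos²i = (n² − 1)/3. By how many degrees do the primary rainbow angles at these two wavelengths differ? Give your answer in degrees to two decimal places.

At 423 nm (n = 1.341): cos²i = 0.26609 → i = 58.946°, r = 39.705°, D_min = 139.071°, rainbow angle = 40.929°.
At 653 nm (n = 1.332): cos²i = 0.25807 → i = 59.469°, r = 40.290°, D_min = 137.776°, rainbow angle = 42.224°.
Angular width = |40.929° − 42.224°| = 1.295°.

1.29°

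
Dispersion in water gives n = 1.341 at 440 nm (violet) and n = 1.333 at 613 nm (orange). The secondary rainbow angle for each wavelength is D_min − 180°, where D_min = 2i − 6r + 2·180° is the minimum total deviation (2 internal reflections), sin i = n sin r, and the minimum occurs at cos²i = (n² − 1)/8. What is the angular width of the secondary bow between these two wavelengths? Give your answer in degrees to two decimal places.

2.08°

At 440 nm (n = 1.341): cos²i = 0.09979 → i = 71.586°, r = 45.034°, D_min = 232.966°, rainbow angle = 52.966°.
At 613 nm (n = 1.333): cos²i = 0.09711 → i = 71.843°, r = 45.466°, D_min = 230.891°, rainbow angle = 50.891°.
Angular width = |52.966° − 50.891°| = 2.075°.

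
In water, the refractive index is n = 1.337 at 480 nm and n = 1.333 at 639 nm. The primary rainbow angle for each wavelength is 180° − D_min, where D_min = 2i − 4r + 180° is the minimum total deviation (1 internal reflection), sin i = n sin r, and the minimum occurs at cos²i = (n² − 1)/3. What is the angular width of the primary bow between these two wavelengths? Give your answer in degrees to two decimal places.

At 480 nm (n = 1.337): cos²i = 0.26252 → i = 59.178°, r = 39.964°, D_min = 138.500°, rainbow angle = 41.500°.
At 639 nm (n = 1.333): cos²i = 0.25896 → i = 59.410°, r = 40.225°, D_min = 137.922°, rainbow angle = 42.078°.
Angular width = |41.500° − 42.078°| = 0.578°.

0.58°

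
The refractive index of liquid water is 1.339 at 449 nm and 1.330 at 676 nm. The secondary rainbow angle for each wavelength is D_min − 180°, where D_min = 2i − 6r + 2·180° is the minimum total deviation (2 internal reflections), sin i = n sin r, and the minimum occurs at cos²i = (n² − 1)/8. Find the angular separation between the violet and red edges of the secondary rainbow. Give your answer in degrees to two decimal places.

2.35°

At 449 nm (n = 1.339): cos²i = 0.09912 → i = 71.650°, r = 45.141°, D_min = 232.451°, rainbow angle = 52.451°.
At 676 nm (n = 1.330): cos²i = 0.09611 → i = 71.940°, r = 45.630°, D_min = 230.101°, rainbow angle = 50.101°.
Angular width = |52.451° − 50.101°| = 2.350°.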